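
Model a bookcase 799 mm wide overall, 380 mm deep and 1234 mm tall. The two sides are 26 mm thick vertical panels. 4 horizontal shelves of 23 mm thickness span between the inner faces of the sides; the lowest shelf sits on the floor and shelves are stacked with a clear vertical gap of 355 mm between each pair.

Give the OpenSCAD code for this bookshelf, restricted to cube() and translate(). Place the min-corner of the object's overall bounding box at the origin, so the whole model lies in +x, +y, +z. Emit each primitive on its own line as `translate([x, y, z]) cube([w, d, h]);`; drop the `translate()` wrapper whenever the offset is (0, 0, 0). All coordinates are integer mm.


cube([26, 380, 1234]);
translate([773, 0, 0]) cube([26, 380, 1234]);
translate([26, 0, 0]) cube([747, 380, 23]);
translate([26, 0, 378]) cube([747, 380, 23]);
translate([26, 0, 756]) cube([747, 380, 23]);
translate([26, 0, 1134]) cube([747, 380, 23]);


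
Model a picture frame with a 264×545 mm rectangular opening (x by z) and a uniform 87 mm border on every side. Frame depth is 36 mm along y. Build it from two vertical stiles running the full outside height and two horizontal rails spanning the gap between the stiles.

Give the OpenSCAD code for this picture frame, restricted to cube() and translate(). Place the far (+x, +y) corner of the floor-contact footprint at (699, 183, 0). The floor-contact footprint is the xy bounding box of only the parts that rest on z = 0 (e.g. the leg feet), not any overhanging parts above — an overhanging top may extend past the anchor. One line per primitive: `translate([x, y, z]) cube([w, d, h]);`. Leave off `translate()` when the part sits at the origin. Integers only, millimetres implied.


translate([261, 147, 0]) cube([87, 36, 719]);
translate([612, 147, 0]) cube([87, 36, 719]);
translate([348, 147, 0]) cube([264, 36, 87]);
translate([348, 147, 632]) cube([264, 36, 87]);


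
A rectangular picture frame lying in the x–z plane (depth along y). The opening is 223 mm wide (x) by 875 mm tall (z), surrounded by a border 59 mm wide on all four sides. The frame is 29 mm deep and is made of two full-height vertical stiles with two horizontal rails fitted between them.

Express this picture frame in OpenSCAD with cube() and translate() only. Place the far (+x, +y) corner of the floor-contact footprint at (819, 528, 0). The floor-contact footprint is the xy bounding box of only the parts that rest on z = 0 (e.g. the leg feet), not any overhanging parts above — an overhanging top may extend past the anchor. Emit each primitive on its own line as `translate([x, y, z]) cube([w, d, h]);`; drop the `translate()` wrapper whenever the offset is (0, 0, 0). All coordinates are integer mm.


translate([478, 499, 0]) cube([59, 29, 993]);
translate([760, 499, 0]) cube([59, 29, 993]);
translate([537, 499, 0]) cube([223, 29, 59]);
translate([537, 499, 934]) cube([223, 29, 59]);


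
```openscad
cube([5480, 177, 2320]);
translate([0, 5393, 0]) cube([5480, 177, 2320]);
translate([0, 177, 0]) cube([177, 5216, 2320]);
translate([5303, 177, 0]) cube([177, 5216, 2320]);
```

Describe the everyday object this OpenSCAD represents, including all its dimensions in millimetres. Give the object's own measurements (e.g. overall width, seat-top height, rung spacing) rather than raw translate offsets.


The wall frame of a small rectangular building: four walls, each 2320 mm tall and 177 mm thick, enclosing a footprint 5480 mm (x) by 5570 mm (y) outside-to-outside, with no floor or roof. The front and back walls (the −y and +y sides) span the full width; the two side walls fit between them.


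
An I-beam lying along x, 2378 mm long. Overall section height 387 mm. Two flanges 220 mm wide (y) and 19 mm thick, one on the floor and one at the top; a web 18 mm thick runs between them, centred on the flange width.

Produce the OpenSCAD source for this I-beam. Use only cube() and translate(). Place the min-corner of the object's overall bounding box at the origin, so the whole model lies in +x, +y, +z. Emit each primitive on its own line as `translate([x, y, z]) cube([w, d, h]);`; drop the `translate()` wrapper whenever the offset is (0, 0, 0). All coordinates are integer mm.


cube([2378, 220, 19]);
translate([0, 101, 19]) cube([2378, 18, 349]);
translate([0, 0, 368]) cube([2378, 220, 19]);


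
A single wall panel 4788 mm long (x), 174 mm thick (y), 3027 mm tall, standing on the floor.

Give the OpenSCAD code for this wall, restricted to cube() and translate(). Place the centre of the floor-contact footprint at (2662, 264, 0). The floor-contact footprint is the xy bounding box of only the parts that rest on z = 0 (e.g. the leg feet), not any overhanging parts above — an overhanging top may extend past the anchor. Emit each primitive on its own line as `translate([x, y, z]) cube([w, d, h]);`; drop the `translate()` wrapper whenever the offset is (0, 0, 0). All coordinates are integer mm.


translate([268, 177, 0]) cube([4788, 174, 3027]);


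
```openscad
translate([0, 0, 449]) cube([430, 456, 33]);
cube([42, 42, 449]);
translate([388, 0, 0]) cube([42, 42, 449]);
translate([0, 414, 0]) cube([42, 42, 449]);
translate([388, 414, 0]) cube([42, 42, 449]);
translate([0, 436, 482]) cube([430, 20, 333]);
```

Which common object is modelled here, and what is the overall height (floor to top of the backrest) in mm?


A chair. The overall height is 815 mm.

A slab on four corner posts with a tall panel at the back — a chair. The seat slab sits at z = 449 with thickness 33, and the 333 mm backrest starts at the seat top, so the overall height is 449 + 33 + 333 = 815 mm.


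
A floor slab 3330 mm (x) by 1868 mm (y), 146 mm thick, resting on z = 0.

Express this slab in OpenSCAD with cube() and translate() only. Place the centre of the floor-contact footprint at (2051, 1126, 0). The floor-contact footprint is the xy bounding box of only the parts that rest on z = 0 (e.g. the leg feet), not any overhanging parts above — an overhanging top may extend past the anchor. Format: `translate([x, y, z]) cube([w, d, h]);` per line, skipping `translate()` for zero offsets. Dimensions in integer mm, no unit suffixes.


translate([386, 192, 0]) cube([3330, 1868, 146]);


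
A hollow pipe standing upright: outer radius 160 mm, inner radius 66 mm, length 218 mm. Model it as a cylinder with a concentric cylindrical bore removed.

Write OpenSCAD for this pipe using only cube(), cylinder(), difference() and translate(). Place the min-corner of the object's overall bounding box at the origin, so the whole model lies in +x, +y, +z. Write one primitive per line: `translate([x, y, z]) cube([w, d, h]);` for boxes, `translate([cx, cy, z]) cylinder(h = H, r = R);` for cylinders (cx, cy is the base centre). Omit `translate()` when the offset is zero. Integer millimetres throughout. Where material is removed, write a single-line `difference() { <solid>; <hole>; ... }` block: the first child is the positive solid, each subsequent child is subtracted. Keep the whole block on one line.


difference() { translate([160, 160, 0]) cylinder(h = 218, r = 160); translate([160, 160, 0]) cylinder(h = 218, r = 66); }


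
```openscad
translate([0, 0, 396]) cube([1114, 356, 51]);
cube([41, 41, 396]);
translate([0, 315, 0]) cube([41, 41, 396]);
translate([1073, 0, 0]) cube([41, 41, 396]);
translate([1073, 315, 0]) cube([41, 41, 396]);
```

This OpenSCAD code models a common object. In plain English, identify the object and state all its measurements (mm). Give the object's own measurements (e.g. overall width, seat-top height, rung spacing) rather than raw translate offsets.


A long wooden bench with a 1114 mm (x) × 356 mm (y) seat, 51 mm thick, its top surface 447 mm above the floor. Four 41 mm square legs at the seat corners, flush with the edges, run from z = 0 to the seat underside.


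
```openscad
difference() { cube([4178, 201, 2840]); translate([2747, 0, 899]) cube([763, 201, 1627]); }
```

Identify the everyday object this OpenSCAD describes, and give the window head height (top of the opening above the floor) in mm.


A wall with a window opening. The window head height is 2526 mm.

A wall with a rectangular opening subtracted — a window. Sill at z = 899, opening 1627 mm tall, so the head is at 899 + 1627 = 2526 mm.


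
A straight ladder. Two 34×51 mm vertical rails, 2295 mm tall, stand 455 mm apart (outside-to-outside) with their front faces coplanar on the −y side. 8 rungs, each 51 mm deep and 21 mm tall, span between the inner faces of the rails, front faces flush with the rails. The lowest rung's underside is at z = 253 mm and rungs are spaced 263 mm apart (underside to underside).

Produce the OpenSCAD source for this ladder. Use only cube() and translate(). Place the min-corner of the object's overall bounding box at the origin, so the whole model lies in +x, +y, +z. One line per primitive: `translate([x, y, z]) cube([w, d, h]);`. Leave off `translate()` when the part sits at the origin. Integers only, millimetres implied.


cube([34, 51, 2295]);
translate([421, 0, 0]) cube([34, 51, 2295]);
translate([34, 0, 253]) cube([387, 51, 21]);
translate([34, 0, 516]) cube([387, 51, 21]);
translate([34, 0, 779]) cube([387, 51, 21]);
translate([34, 0, 1042]) cube([387, 51, 21]);
translate([34, 0, 1305]) cube([387, 51, 21]);
translate([34, 0, 1568]) cube([387, 51, 21]);
translate([34, 0, 1831]) cube([387, 51, 21]);
translate([34, 0, 2094]) cube([387, 51, 21]);


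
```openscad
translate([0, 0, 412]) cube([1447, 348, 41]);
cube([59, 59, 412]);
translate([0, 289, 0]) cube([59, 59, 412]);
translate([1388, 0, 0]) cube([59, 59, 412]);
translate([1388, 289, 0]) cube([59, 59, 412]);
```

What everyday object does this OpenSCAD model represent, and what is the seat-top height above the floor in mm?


A bench. The seat-top height is 453 mm.

A long slab on four corner posts — a bench. The slab sits at z = 412 with thickness 41, so the top is 412 + 41 = 453 mm.


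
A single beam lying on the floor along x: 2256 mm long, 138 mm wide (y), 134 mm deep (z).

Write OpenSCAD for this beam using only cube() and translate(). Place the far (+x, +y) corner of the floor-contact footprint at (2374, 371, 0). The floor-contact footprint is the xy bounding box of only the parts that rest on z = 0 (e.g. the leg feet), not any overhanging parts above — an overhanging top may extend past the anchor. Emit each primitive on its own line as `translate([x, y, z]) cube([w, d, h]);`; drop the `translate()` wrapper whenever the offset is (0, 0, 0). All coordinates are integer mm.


translate([118, 233, 0]) cube([2256, 138, 134]);


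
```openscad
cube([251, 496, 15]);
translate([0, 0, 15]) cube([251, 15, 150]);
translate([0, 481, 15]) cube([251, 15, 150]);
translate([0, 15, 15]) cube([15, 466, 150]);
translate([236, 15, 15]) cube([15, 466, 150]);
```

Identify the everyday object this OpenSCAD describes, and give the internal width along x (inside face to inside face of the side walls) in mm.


An open box. The internal width is 221 mm.

A 251×496 base slab with four walls standing on it — an open box. The base is 251 mm wide and the walls are 15 mm thick, so the internal width is 251 − 2 × 15 = 221 mm.


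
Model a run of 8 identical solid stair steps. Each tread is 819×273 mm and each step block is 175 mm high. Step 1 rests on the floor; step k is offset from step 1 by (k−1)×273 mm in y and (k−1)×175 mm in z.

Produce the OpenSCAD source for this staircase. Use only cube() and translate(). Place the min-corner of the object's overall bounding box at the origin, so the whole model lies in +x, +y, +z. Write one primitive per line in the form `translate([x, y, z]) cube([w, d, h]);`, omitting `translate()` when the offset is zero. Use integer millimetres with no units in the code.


cube([819, 273, 175]);
translate([0, 273, 175]) cube([819, 273, 175]);
translate([0, 546, 350]) cube([819, 273, 175]);
translate([0, 819, 525]) cube([819, 273, 175]);
translate([0, 1092, 700]) cube([819, 273, 175]);
translate([0, 1365, 875]) cube([819, 273, 175]);
translate([0, 1638, 1050]) cube([819, 273, 175]);
translate([0, 1911, 1225]) cube([819, 273, 175]);


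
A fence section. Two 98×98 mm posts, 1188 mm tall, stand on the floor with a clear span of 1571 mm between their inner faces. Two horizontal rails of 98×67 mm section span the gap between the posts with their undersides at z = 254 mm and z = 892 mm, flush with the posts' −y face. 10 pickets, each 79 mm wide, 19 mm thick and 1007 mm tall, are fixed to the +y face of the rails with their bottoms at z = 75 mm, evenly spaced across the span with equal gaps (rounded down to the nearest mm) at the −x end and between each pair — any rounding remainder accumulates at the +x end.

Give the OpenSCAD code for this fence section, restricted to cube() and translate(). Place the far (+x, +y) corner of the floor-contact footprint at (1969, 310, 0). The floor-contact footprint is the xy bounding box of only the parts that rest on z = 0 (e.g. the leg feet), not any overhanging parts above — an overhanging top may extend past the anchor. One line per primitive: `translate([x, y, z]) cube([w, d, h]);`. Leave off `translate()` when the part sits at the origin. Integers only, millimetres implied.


translate([202, 212, 0]) cube([98, 98, 1188]);
translate([1871, 212, 0]) cube([98, 98, 1188]);
translate([300, 212, 254]) cube([1571, 98, 67]);
translate([300, 212, 892]) cube([1571, 98, 67]);
translate([371, 310, 75]) cube([79, 19, 1007]);
translate([521, 310, 75]) cube([79, 19, 1007]);
translate([671, 310, 75]) cube([79, 19, 1007]);
translate([821, 310, 75]) cube([79, 19, 1007]);
translate([971, 310, 75]) cube([79, 19, 1007]);
translate([1121, 310, 75]) cube([79, 19, 1007]);
translate([1271, 310, 75]) cube([79, 19, 1007]);
translate([1421, 310, 75]) cube([79, 19, 1007]);
translate([1571, 310, 75]) cube([79, 19, 1007]);
translate([1721, 310, 75]) cube([79, 19, 1007]);


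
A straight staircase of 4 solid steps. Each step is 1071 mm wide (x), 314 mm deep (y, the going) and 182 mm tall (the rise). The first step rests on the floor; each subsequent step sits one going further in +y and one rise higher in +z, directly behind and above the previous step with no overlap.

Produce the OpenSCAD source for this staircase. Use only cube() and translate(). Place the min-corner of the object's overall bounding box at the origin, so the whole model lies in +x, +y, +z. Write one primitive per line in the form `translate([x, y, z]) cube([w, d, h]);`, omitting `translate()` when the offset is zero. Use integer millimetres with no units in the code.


cube([1071, 314, 182]);
translate([0, 314, 182]) cube([1071, 314, 182]);
translate([0, 628, 364]) cube([1071, 314, 182]);
translate([0, 942, 546]) cube([1071, 314, 182]);


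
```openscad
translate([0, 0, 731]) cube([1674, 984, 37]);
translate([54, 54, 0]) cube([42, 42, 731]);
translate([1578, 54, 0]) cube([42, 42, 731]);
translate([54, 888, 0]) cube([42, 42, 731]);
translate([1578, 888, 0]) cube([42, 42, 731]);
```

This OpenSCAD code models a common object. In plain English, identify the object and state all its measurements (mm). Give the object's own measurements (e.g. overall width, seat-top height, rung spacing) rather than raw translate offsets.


A rectangular dining table. The top is 1674×984×37 mm with its upper surface at z = 768 mm. It stands on four 42×42 mm square legs, each inset 54 mm from the nearest pair of top edges, running from the floor to the underside of the top.


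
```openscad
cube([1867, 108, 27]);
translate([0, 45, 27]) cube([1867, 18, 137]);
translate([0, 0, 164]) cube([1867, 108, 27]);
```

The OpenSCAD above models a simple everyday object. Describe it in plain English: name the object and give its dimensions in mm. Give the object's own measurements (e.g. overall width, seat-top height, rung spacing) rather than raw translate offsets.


An I-beam lying along x, 1867 mm long. Overall section height 191 mm. Two flanges 108 mm wide (y) and 27 mm thick, one on the floor and one at the top; a web 18 mm thick runs between them, centred on the flange width.


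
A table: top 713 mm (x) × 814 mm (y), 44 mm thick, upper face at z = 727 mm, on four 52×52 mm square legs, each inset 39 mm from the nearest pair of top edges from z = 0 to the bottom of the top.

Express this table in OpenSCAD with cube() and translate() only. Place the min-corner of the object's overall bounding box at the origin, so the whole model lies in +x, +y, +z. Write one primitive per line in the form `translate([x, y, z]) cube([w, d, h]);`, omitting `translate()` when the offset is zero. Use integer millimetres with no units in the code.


// leg_h = 727 - 44 = 683
translate([0, 0, 683]) cube([713, 814, 44]);
translate([39, 39, 0]) cube([52, 52, 683]);
translate([622, 39, 0]) cube([52, 52, 683]);
translate([39, 723, 0]) cube([52, 52, 683]);
translate([622, 723, 0]) cube([52, 52, 683]);


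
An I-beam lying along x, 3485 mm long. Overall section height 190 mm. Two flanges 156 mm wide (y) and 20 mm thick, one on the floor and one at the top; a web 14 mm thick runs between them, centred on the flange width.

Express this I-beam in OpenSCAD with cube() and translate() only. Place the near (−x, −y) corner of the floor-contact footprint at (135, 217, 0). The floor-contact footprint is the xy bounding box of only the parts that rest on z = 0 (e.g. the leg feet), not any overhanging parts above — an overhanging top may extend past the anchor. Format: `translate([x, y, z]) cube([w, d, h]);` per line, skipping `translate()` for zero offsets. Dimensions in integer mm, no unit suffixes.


translate([135, 217, 0]) cube([3485, 156, 20]);
translate([135, 288, 20]) cube([3485, 14, 150]);
translate([135, 217, 170]) cube([3485, 156, 20]);


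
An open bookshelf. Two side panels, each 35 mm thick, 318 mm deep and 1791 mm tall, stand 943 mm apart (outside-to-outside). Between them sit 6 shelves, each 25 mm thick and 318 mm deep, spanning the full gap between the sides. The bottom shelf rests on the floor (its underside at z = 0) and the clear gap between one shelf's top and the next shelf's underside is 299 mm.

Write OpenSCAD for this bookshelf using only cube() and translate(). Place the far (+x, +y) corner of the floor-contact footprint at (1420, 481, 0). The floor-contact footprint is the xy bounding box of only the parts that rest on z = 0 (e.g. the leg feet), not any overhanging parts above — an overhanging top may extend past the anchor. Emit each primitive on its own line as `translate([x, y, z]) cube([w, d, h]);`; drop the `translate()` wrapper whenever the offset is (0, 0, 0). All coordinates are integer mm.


translate([477, 163, 0]) cube([35, 318, 1791]);
translate([1385, 163, 0]) cube([35, 318, 1791]);
translate([512, 163, 0]) cube([873, 318, 25]);
translate([512, 163, 324]) cube([873, 318, 25]);
translate([512, 163, 648]) cube([873, 318, 25]);
translate([512, 163, 972]) cube([873, 318, 25]);
translate([512, 163, 1296]) cube([873, 318, 25]);
translate([512, 163, 1620]) cube([873, 318, 25]);


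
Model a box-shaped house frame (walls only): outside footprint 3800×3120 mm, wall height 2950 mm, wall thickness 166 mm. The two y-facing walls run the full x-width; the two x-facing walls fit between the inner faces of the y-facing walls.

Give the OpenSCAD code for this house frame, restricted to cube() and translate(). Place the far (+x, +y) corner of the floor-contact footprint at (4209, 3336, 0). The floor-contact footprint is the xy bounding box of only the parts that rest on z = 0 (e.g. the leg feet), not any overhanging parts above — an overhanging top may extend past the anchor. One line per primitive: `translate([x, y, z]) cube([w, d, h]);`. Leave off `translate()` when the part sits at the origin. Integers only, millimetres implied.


translate([409, 216, 0]) cube([3800, 166, 2950]);
translate([409, 3170, 0]) cube([3800, 166, 2950]);
translate([409, 382, 0]) cube([166, 2788, 2950]);
translate([4043, 382, 0]) cube([166, 2788, 2950]);


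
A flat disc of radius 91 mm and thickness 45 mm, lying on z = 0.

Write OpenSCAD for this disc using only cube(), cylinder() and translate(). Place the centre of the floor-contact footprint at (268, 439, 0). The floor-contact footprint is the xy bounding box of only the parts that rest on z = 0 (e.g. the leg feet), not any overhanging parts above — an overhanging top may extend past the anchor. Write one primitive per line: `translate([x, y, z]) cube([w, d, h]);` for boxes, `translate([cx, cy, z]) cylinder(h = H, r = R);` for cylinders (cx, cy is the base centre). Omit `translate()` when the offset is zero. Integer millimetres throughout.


translate([268, 439, 0]) cylinder(h = 45, r = 91);


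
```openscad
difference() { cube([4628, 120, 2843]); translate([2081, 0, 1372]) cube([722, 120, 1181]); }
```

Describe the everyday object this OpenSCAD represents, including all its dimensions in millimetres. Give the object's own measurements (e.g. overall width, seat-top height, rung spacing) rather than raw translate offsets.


A wall 4628 mm long (x), 120 mm thick (y), 2843 mm tall, with a rectangular window opening cut through it. The opening is 722 mm wide and 1181 mm tall; its sill is at z = 1372 mm and its near (−x) edge is 2081 mm from the wall's −x end. The opening passes through the full wall thickness.


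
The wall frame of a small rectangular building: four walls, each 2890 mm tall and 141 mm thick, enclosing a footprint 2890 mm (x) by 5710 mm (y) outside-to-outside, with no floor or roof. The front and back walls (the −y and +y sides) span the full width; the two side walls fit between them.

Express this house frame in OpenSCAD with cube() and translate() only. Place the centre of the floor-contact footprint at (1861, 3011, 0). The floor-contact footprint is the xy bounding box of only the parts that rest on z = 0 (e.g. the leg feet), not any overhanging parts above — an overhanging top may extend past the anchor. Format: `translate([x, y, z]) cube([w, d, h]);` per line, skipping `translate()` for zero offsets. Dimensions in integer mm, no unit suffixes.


translate([416, 156, 0]) cube([2890, 141, 2890]);
translate([416, 5725, 0]) cube([2890, 141, 2890]);
translate([416, 297, 0]) cube([141, 5428, 2890]);
translate([3165, 297, 0]) cube([141, 5428, 2890]);


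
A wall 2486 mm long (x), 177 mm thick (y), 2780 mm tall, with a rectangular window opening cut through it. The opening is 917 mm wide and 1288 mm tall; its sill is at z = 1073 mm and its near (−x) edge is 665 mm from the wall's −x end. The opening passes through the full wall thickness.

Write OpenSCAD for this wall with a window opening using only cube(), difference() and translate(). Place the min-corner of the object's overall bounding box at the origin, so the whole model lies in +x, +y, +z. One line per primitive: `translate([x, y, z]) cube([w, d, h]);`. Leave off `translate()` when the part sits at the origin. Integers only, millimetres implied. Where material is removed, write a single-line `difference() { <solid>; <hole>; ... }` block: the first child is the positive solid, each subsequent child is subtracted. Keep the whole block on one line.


difference() { cube([2486, 177, 2780]); translate([665, 0, 1073]) cube([917, 177, 1288]); }


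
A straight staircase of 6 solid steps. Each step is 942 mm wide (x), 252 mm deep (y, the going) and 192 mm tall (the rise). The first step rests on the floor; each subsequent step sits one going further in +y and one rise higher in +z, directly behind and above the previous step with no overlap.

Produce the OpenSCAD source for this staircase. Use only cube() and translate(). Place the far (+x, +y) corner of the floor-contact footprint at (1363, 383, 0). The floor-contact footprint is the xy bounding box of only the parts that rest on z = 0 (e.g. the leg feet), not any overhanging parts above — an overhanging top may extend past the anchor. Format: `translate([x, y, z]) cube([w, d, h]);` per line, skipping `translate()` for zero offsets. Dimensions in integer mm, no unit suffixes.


translate([421, 131, 0]) cube([942, 252, 192]);
translate([421, 383, 192]) cube([942, 252, 192]);
translate([421, 635, 384]) cube([942, 252, 192]);
translate([421, 887, 576]) cube([942, 252, 192]);
translate([421, 1139, 768]) cube([942, 252, 192]);
translate([421, 1391, 960]) cube([942, 252, 192]);


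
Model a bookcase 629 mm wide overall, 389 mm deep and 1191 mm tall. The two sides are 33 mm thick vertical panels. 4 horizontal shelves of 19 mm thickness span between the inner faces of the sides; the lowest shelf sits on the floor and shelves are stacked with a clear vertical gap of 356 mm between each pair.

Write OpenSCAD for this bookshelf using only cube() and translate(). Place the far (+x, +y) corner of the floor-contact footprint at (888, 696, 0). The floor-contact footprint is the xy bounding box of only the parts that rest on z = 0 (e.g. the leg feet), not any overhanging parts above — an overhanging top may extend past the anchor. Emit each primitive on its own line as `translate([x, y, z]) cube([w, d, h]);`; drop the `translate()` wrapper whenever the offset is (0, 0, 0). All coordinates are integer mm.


translate([259, 307, 0]) cube([33, 389, 1191]);
translate([855, 307, 0]) cube([33, 389, 1191]);
translate([292, 307, 0]) cube([563, 389, 19]);
translate([292, 307, 375]) cube([563, 389, 19]);
translate([292, 307, 750]) cube([563, 389, 19]);
translate([292, 307, 1125]) cube([563, 389, 19]);


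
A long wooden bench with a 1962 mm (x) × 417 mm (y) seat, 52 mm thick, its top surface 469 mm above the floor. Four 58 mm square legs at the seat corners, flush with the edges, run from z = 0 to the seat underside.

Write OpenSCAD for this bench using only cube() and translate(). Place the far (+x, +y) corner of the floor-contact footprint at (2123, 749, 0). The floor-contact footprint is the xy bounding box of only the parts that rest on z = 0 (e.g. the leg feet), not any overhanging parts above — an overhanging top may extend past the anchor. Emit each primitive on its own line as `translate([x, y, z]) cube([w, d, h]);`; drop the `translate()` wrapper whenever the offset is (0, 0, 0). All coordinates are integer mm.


// leg_h = 469 − 52 = 417
translate([161, 332, 417]) cube([1962, 417, 52]);
translate([161, 332, 0]) cube([58, 58, 417]);
translate([161, 691, 0]) cube([58, 58, 417]);
translate([2065, 332, 0]) cube([58, 58, 417]);
translate([2065, 691, 0]) cube([58, 58, 417]);


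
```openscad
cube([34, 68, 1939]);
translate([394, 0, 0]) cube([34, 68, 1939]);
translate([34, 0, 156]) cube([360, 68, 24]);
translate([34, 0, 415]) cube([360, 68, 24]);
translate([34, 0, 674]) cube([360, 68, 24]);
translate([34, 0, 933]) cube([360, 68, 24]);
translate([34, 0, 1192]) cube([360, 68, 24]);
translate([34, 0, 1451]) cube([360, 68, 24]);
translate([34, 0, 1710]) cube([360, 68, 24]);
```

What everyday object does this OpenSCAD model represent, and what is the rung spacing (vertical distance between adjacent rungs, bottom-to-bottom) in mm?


A ladder. The rung spacing is 259 mm.

Two tall 34×68 posts with 7 short bars between them — a ladder. Adjacent rungs sit at z = 156 and z = 415, so the spacing is 415 − 156 = 259 mm.


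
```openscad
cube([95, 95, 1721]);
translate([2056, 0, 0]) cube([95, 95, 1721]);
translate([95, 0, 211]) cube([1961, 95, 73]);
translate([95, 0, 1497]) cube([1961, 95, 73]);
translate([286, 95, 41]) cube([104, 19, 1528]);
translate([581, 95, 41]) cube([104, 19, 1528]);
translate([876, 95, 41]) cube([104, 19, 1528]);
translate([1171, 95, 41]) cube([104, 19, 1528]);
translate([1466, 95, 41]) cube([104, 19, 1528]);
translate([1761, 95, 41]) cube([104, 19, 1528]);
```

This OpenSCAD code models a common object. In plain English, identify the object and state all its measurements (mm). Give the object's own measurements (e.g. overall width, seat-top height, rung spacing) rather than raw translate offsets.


A fence section. Two 95×95 mm posts, 1721 mm tall, stand on the floor with a clear span of 1961 mm between their inner faces. Two horizontal rails of 95×73 mm section span the gap between the posts with their undersides at z = 211 mm and z = 1497 mm, flush with the posts' −y face. 6 pickets, each 104 mm wide, 19 mm thick and 1528 mm tall, are fixed to the +y face of the rails with their bottoms at z = 41 mm, spaced across the span with a 191 mm gap after the −x post and between neighbouring pickets and before the +x post.


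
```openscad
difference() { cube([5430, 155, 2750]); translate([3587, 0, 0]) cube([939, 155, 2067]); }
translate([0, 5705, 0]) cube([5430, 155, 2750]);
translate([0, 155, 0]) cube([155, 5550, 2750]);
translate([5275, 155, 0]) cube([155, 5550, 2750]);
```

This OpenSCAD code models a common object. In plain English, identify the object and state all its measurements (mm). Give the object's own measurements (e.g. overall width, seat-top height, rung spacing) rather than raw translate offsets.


A single room: four walls, each 2750 mm tall and 155 mm thick, enclosing an outside footprint 5430×5860 mm (x × y), no floor or roof. The front and back walls (−y and +y sides) run the full x-width; the side walls fit between their inner faces. A door opening 939 mm wide and 2067 mm tall is cut through the front wall from the floor up, its −x edge 3587 mm from the wall's −x end.


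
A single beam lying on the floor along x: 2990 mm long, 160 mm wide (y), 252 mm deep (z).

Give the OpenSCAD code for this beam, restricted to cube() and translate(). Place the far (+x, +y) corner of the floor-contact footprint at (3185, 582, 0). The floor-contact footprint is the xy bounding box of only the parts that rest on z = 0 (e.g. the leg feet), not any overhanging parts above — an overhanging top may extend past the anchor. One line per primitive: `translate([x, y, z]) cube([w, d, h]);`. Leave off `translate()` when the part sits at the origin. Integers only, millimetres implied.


translate([195, 422, 0]) cube([2990, 160, 252]);


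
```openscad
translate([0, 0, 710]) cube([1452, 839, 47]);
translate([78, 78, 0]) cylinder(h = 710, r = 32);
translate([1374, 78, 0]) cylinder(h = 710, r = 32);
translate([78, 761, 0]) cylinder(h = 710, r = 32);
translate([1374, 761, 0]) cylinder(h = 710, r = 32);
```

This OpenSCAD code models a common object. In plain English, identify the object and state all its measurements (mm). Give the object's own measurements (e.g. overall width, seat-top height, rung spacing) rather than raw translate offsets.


A rectangular dining table. The top is 1452×839×47 mm with its upper surface at z = 757 mm. It stands on four round legs of 64 mm diameter, each leg's bounding box inset 46 mm from the nearest pair of top edges, running from the floor to the underside of the top.


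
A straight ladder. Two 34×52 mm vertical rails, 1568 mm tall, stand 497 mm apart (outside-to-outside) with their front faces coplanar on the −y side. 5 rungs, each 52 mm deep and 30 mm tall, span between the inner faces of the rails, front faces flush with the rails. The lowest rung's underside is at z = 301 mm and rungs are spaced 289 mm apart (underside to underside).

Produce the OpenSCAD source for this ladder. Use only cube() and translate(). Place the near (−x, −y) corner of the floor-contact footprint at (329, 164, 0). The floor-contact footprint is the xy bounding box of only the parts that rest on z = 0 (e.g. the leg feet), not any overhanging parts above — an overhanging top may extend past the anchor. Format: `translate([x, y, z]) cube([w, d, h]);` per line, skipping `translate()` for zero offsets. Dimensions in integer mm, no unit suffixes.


translate([329, 164, 0]) cube([34, 52, 1568]);
translate([792, 164, 0]) cube([34, 52, 1568]);
translate([363, 164, 301]) cube([429, 52, 30]);
translate([363, 164, 590]) cube([429, 52, 30]);
translate([363, 164, 879]) cube([429, 52, 30]);
translate([363, 164, 1168]) cube([429, 52, 30]);
translate([363, 164, 1457]) cube([429, 52, 30]);


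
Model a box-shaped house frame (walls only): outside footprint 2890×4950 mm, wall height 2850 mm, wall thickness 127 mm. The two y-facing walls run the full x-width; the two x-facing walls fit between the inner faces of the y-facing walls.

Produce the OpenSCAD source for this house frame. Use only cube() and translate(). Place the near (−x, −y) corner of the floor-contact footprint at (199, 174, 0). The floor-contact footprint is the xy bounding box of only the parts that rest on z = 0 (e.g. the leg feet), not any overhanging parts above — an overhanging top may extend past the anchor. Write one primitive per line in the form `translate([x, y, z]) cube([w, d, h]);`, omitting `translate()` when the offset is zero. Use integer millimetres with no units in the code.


translate([199, 174, 0]) cube([2890, 127, 2850]);
translate([199, 4997, 0]) cube([2890, 127, 2850]);
translate([199, 301, 0]) cube([127, 4696, 2850]);
translate([2962, 301, 0]) cube([127, 4696, 2850]);


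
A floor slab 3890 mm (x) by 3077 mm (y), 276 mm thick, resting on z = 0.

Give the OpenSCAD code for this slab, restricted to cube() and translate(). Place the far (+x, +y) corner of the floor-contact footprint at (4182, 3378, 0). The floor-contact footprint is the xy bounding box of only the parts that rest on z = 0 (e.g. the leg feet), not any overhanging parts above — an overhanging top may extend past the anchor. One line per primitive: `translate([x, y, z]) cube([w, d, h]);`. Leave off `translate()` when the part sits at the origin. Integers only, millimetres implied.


translate([292, 301, 0]) cube([3890, 3077, 276]);


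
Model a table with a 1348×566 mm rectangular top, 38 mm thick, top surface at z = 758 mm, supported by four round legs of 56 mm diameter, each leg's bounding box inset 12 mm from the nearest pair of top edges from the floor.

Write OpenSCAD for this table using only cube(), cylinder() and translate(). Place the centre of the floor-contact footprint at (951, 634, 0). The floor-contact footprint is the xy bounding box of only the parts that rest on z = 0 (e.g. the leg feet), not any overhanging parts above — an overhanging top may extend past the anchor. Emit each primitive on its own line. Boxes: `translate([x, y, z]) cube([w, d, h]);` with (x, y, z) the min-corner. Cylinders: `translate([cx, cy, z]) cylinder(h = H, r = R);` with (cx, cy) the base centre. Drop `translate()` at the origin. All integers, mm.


translate([277, 351, 720]) cube([1348, 566, 38]);
translate([317, 391, 0]) cylinder(h = 720, r = 28);
translate([1585, 391, 0]) cylinder(h = 720, r = 28);
translate([317, 877, 0]) cylinder(h = 720, r = 28);
translate([1585, 877, 0]) cylinder(h = 720, r = 28);


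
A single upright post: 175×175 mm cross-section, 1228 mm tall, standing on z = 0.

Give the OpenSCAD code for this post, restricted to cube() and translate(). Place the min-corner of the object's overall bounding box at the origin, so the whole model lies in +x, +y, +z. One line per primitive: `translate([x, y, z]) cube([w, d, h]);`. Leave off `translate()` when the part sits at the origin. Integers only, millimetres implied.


cube([175, 175, 1228]);


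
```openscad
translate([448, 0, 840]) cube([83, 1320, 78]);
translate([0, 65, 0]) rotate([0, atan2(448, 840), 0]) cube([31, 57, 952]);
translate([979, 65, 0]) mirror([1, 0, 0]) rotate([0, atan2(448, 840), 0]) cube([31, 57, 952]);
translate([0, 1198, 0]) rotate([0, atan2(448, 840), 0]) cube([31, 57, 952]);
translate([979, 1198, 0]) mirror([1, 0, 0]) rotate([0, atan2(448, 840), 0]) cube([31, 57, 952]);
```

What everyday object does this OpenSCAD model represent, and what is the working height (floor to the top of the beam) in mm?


A sawhorse. The overall height is 918 mm.

A beam across two mirrored pairs of raked legs — a sawhorse. The beam's underside is at z = 840 (matching the legs' vertical rise in atan2(448, 840)) and the beam is 78 mm tall, so its top is at 840 + 78 = 918 mm. The raked legs top out at the beam's underside, so that is the highest point.


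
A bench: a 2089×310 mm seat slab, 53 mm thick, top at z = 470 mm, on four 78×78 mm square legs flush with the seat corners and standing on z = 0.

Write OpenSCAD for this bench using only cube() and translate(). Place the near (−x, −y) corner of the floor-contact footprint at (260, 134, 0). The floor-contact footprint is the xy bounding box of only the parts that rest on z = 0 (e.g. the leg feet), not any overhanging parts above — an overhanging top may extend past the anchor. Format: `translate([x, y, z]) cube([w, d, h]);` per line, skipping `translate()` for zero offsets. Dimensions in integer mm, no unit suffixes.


translate([260, 134, 417]) cube([2089, 310, 53]);
translate([260, 134, 0]) cube([78, 78, 417]);
translate([260, 366, 0]) cube([78, 78, 417]);
translate([2271, 134, 0]) cube([78, 78, 417]);
translate([2271, 366, 0]) cube([78, 78, 417]);


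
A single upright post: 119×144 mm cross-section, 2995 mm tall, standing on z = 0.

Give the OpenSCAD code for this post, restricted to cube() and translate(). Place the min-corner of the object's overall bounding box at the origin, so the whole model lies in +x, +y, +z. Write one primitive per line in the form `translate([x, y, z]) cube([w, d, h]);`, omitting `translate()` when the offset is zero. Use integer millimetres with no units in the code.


cube([119, 144, 2995]);


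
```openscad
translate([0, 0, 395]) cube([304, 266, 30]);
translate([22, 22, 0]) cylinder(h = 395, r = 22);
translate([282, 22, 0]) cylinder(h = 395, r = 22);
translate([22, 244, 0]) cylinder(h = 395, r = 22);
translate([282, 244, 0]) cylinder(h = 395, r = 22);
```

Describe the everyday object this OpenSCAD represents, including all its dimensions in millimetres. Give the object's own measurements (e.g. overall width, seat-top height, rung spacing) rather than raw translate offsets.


A simple wooden stool: a rectangular seat 304 mm (x) by 266 mm (y), 30 mm thick, top face at z = 425 mm, on four round legs, each 44 mm in diameter. The legs rest on z = 0, each leg's axis is inset half a diameter from the nearest pair of seat edges (so the leg's bounding box is flush with the corner).


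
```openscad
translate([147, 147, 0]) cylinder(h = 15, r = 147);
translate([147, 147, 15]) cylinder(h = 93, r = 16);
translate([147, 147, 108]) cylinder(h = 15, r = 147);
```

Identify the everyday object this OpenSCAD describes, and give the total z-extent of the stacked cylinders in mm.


A spool. The overall height is 123 mm.

Three coaxial cylinders, large–small–large — a spool. Two 15 mm flanges and a 93 mm core give 15 + 93 + 15 = 123 mm.


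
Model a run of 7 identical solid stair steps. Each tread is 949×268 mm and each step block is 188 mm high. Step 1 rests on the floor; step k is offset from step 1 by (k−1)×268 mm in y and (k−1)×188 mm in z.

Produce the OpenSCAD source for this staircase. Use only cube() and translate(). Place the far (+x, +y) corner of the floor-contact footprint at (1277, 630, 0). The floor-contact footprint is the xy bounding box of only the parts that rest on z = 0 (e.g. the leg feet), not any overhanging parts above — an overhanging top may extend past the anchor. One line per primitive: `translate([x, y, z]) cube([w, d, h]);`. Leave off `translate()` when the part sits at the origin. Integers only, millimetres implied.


translate([328, 362, 0]) cube([949, 268, 188]);
translate([328, 630, 188]) cube([949, 268, 188]);
translate([328, 898, 376]) cube([949, 268, 188]);
translate([328, 1166, 564]) cube([949, 268, 188]);
translate([328, 1434, 752]) cube([949, 268, 188]);
translate([328, 1702, 940]) cube([949, 268, 188]);
translate([328, 1970, 1128]) cube([949, 268, 188]);


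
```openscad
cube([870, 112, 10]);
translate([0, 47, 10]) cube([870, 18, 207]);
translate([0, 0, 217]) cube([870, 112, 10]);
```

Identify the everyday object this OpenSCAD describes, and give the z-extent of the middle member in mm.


An I-beam. The web height is 207 mm.

Two wide flanges with a thin centred web — an I-beam. Overall 227 mm minus two 10 mm flanges gives a web of 227 − 2·10 = 207 mm.
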